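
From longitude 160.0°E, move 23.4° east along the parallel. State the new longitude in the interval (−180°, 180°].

176.6°W

Start at +160.0°; shift +23.4° → +183.4°.
+183.4° lies outside (−180°, 180°]; subtract 360° → -176.6°.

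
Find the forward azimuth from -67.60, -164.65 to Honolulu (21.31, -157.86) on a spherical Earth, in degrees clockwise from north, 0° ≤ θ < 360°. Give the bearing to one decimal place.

6.3°

Δλ = -157.86 − -164.65 = 6.79°.
θ = atan2( sin Δλ · cos φ₂ , cos φ₁ · sin φ₂ − sin φ₁ · cos φ₂ · cos Δλ )
  = atan2(0.11015, 0.99378) = 6.325° → normalised to [0°, 360°): 6.325°.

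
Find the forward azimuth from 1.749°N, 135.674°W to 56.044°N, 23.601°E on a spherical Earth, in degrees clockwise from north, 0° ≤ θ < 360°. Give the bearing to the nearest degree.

13°

Δλ = 23.601 − -135.674 = 159.275°.
θ = atan2( sin Δλ · cos φ₂ , cos φ₁ · sin φ₂ − sin φ₁ · cos φ₂ · cos Δλ )
  = atan2(0.19766, 0.84502) = 13.166° → normalised to [0°, 360°): 13.166°.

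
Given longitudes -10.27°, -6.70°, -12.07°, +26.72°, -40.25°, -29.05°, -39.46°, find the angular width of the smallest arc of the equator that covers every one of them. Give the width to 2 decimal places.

Sort the longitudes: -40.25°, -39.46°, -29.05°, -12.07°, -10.27°, -6.70°, +26.72°.
Eastward gaps between consecutive values (wrapping around): 0.79°, 10.41°, 16.98°, 1.80°, 3.57°, 33.42°, 293.03°.
Largest gap = 293.03° ⇒ minimal covering band is its complement: 360° − 293.03° = 66.97°.
Band runs from -40.25° eastward to +26.72°.

66.97°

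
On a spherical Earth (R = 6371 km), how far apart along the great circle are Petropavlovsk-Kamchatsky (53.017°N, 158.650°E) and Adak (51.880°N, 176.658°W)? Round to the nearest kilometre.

1670 km

Δλ = -176.658 − 158.650 = -335.308°; wrapped into (−180°, 180°]: 24.692°.
Δφ = 51.880 − 53.017 = -1.137°.
a = sin²(Δφ/2) + cos φ₁ · cos φ₂ · sin²(Δλ/2) = 0.017076.
c = 2·atan2(√a, √(1−a)) = 0.26210 rad → d = 6371·c ≈ 1669.83 km.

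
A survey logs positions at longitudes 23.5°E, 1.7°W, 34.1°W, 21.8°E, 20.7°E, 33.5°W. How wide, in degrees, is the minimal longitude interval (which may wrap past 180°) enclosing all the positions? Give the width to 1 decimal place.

Sort the longitudes: -34.1°, -33.5°, -1.7°, +20.7°, +21.8°, +23.5°.
Eastward gaps between consecutive values (wrapping around): 0.6°, 31.8°, 22.4°, 1.1°, 1.7°, 302.4°.
Largest gap = 302.4° ⇒ minimal covering band is its complement: 360° − 302.4° = 57.6°.
Band runs from -34.1° eastward to +23.5°.

57.6°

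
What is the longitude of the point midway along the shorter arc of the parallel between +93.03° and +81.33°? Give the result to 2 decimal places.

+87.18°

Signed shortest Δλ from +93.03° to +81.33° is -11.70°.
Midpoint longitude = +93.03° + (-11.70°)/2 = +93.03° − 5.85° = +87.18°.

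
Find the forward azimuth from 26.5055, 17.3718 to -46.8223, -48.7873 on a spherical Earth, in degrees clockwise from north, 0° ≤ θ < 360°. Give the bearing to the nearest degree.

219°

Δλ = -48.7873 − 17.3718 = -66.1591°.
θ = atan2( sin Δλ · cos φ₂ , cos φ₁ · sin φ₂ − sin φ₁ · cos φ₂ · cos Δλ )
  = atan2(-0.62588, -0.77602) = -141.113° → normalised to [0°, 360°): 218.887°.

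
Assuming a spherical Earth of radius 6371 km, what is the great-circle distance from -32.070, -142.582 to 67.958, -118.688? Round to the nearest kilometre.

Δλ = -118.688 − -142.582 = 23.894°.
Δφ = 67.958 − -32.070 = 100.028°.
a = sin²(Δφ/2) + cos φ₁ · cos φ₂ · sin²(Δλ/2) = 0.600692.
c = 2·atan2(√a, √(1−a)) = 1.77357 rad → d = 6371·c ≈ 11299.40 km.

11299 km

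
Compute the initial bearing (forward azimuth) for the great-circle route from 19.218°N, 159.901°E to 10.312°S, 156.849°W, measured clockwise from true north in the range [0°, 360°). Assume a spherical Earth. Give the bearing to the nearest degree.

Δλ = -156.849 − 159.901 = -316.750°; wrapped into (−180°, 180°]: 43.250°.
θ = atan2( sin Δλ · cos φ₂ , cos φ₁ · sin φ₂ − sin φ₁ · cos φ₂ · cos Δλ )
  = atan2(0.67412, -0.40491) = 120.991° → normalised to [0°, 360°): 120.991°.

121°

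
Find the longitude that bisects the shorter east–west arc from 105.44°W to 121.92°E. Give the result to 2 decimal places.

171.76°W

Signed shortest Δλ from -105.44° to +121.92° is -132.64°.
Midpoint longitude = -105.44° + (-132.64°)/2 = -105.44° − 66.32° = -171.76°.
(The naïve average (-105.44 + +121.92)/2 = 8.24° is on the wrong side of the globe.)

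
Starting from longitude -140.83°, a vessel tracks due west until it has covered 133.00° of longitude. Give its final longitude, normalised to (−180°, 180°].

Start at -140.83°; shift −133.00° → -273.83°.
-273.83° lies outside (−180°, 180°]; add 360° → +86.17°.

+86.17°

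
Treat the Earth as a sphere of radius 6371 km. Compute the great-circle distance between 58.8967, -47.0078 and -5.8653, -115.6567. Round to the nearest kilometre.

9372 km

Δλ = -115.6567 − -47.0078 = -68.6489°.
Δφ = -5.8653 − 58.8967 = -64.7620°.
a = sin²(Δφ/2) + cos φ₁ · cos φ₂ · sin²(Δλ/2) = 0.450203.
c = 2·atan2(√a, √(1−a)) = 1.47104 rad → d = 6371·c ≈ 9371.97 km.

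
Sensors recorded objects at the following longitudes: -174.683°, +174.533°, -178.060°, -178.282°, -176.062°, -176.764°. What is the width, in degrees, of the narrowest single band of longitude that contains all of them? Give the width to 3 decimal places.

10.784°

Sort the longitudes: -178.282°, -178.060°, -176.764°, -176.062°, -174.683°, +174.533°.
Eastward gaps between consecutive values (wrapping around): 0.222°, 1.296°, 0.702°, 1.379°, 349.216°, 7.185°.
Largest gap = 349.216° ⇒ minimal covering band is its complement: 360° − 349.216° = 10.784°.
Band runs from +174.533° eastward to -174.683°, crossing the antimeridian.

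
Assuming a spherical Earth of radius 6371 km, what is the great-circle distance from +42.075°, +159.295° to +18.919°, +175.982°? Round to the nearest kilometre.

3018 km

Δλ = 175.982 − 159.295 = 16.687°.
Δφ = 18.919 − 42.075 = -23.156°.
a = sin²(Δφ/2) + cos φ₁ · cos φ₂ · sin²(Δλ/2) = 0.055066.
c = 2·atan2(√a, √(1−a)) = 0.47374 rad → d = 6371·c ≈ 3018.21 km.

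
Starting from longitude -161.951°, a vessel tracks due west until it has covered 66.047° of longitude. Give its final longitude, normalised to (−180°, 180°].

+132.002°

Start at -161.951°; shift −66.047° → -227.998°.
-227.998° lies outside (−180°, 180°]; add 360° → +132.002°.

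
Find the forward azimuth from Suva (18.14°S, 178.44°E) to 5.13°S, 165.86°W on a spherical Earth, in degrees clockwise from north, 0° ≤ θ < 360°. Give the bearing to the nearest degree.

Δλ = -165.86 − 178.44 = -344.30°; wrapped into (−180°, 180°]: 15.70°.
θ = atan2( sin Δλ · cos φ₂ , cos φ₁ · sin φ₂ − sin φ₁ · cos φ₂ · cos Δλ )
  = atan2(0.26952, 0.21355) = 51.608° → normalised to [0°, 360°): 51.608°.

52°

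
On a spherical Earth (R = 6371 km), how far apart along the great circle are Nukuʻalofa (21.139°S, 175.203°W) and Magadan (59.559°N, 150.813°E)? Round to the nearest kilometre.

9491 km

Δλ = 150.813 − -175.203 = 326.016°; wrapped into (−180°, 180°]: -33.984°.
Δφ = 59.559 − -21.139 = 80.698°.
a = sin²(Δφ/2) + cos φ₁ · cos φ₂ · sin²(Δλ/2) = 0.459539.
c = 2·atan2(√a, √(1−a)) = 1.48979 rad → d = 6371·c ≈ 9491.42 km.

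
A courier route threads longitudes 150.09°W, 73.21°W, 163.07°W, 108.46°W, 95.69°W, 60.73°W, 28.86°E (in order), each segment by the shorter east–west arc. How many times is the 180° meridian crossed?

0

Leg 1: -150.09° → -73.21°, shortest Δλ = 76.88° (east) — does not cross 180°.
Leg 2: -73.21° → -163.07°, shortest Δλ = -89.86° (west) — does not cross 180°.
Leg 3: -163.07° → -108.46°, shortest Δλ = 54.61° (east) — does not cross 180°.
Leg 4: -108.46° → -95.69°, shortest Δλ = 12.77° (east) — does not cross 180°.
Leg 5: -95.69° → -60.73°, shortest Δλ = 34.96° (east) — does not cross 180°.
Leg 6: -60.73° → +28.86°, shortest Δλ = 89.59° (east) — does not cross 180°.
Total crossings: 0.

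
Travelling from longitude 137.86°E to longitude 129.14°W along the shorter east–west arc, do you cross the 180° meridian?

Naïve |-129.14 − 137.86| = 267.0° > 180°, so the shorter arc goes the other way round — across 180°.
Signed shortest Δλ = ((-129.14 − 137.86 + 180) mod 360) − 180 = 93.0°.
Going east by 93.0° from +137.86° passes through 180° before reaching -129.14°.

Yes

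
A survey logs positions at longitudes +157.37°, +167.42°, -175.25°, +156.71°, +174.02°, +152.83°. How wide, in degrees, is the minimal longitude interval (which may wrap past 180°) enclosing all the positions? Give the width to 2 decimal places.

31.92°

Sort the longitudes: -175.25°, +152.83°, +156.71°, +157.37°, +167.42°, +174.02°.
Eastward gaps between consecutive values (wrapping around): 328.08°, 3.88°, 0.66°, 10.05°, 6.60°, 10.73°.
Largest gap = 328.08° ⇒ minimal covering band is its complement: 360° − 328.08° = 31.92°.
Band runs from +152.83° eastward to -175.25°, crossing the antimeridian.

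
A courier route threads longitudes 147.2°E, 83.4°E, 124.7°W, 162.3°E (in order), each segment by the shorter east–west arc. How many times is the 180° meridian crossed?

Leg 1: +147.2° → +83.4°, shortest Δλ = -63.8° (west) — does not cross 180°.
Leg 2: +83.4° → -124.7°, shortest Δλ = 151.9° (east) — crosses 180°.
Leg 3: -124.7° → +162.3°, shortest Δλ = -73.0° (west) — crosses 180°.
Total crossings: 2.

2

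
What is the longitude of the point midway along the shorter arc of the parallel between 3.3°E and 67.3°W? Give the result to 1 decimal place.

Signed shortest Δλ from +3.3° to -67.3° is -70.6°.
Midpoint longitude = +3.3° + (-70.6°)/2 = +3.3° − 35.3° = -32.0°.

32.0°W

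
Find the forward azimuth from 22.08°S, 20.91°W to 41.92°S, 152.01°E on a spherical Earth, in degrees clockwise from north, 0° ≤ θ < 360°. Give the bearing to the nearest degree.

174°

Δλ = 152.01 − -20.91 = 172.92°.
θ = atan2( sin Δλ · cos φ₂ , cos φ₁ · sin φ₂ − sin φ₁ · cos φ₂ · cos Δλ )
  = atan2(0.09171, -0.89666) = 174.160° → normalised to [0°, 360°): 174.160°.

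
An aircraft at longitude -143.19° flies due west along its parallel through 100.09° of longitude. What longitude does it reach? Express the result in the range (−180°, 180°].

+116.72°

Start at -143.19°; shift −100.09° → -243.28°.
-243.28° lies outside (−180°, 180°]; add 360° → +116.72°.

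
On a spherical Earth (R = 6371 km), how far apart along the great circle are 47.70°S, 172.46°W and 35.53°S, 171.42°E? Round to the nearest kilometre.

1897 km

Δλ = 171.42 − -172.46 = 343.88°; wrapped into (−180°, 180°]: -16.12°.
Δφ = -35.53 − -47.70 = 12.17°.
a = sin²(Δφ/2) + cos φ₁ · cos φ₂ · sin²(Δλ/2) = 0.022004.
c = 2·atan2(√a, √(1−a)) = 0.29777 rad → d = 6371·c ≈ 1897.12 km.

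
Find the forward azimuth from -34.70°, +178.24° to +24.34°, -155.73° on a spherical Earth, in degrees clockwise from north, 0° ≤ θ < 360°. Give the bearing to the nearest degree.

Δλ = -155.73 − 178.24 = -333.97°; wrapped into (−180°, 180°]: 26.03°.
θ = atan2( sin Δλ · cos φ₂ , cos φ₁ · sin φ₂ − sin φ₁ · cos φ₂ · cos Δλ )
  = atan2(0.39984, 0.80491) = 26.416° → normalised to [0°, 360°): 26.416°.

26°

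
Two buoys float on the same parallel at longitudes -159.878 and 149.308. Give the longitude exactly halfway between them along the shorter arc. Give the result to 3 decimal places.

Signed shortest Δλ from -159.878° to +149.308° is -50.814°.
Midpoint longitude = -159.878° + (-50.814°)/2 = -159.878° − 25.407° = -185.285°.
Normalise into (−180°, 180°]: +174.715°.
(The naïve average (-159.878 + +149.308)/2 = -5.285° is on the wrong side of the globe.)

+174.715°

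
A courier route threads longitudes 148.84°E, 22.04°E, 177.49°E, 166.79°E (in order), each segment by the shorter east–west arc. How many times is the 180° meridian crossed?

Leg 1: +148.84° → +22.04°, shortest Δλ = -126.8° (west) — does not cross 180°.
Leg 2: +22.04° → +177.49°, shortest Δλ = 155.45° (east) — does not cross 180°.
Leg 3: +177.49° → +166.79°, shortest Δλ = -10.7° (west) — does not cross 180°.
Total crossings: 0.

0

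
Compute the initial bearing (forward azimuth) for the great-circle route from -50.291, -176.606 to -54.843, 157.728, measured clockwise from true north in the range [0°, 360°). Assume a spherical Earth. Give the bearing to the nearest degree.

244°

Δλ = 157.728 − -176.606 = 334.334°; wrapped into (−180°, 180°]: -25.666°.
θ = atan2( sin Δλ · cos φ₂ , cos φ₁ · sin φ₂ − sin φ₁ · cos φ₂ · cos Δλ )
  = atan2(-0.24940, -0.12307) = -116.265° → normalised to [0°, 360°): 243.735°.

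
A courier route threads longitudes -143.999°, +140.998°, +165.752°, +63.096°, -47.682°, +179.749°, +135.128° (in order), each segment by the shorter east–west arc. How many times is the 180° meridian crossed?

2

Leg 1: -143.999° → +140.998°, shortest Δλ = -75.003° (west) — crosses 180°.
Leg 2: +140.998° → +165.752°, shortest Δλ = 24.754° (east) — does not cross 180°.
Leg 3: +165.752° → +63.096°, shortest Δλ = -102.656° (west) — does not cross 180°.
Leg 4: +63.096° → -47.682°, shortest Δλ = -110.778° (west) — does not cross 180°.
Leg 5: -47.682° → +179.749°, shortest Δλ = -132.569° (west) — crosses 180°.
Leg 6: +179.749° → +135.128°, shortest Δλ = -44.621° (west) — does not cross 180°.
Total crossings: 2.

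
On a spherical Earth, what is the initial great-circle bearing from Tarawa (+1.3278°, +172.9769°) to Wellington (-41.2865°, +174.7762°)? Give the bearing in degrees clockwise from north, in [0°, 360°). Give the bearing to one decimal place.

Δλ = 174.7762 − 172.9769 = 1.7993°.
θ = atan2( sin Δλ · cos φ₂ , cos φ₁ · sin φ₂ − sin φ₁ · cos φ₂ · cos Δλ )
  = atan2(0.02359, -0.67705) = 178.004° → normalised to [0°, 360°): 178.004°.

178.0°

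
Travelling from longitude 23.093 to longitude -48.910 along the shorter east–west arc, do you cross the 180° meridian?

Signed shortest Δλ = ((-48.910 − 23.093 + 180) mod 360) − 180 = -72.003°.
Going west by 72.003° from +23.093° reaches -48.910° without touching 180°.

No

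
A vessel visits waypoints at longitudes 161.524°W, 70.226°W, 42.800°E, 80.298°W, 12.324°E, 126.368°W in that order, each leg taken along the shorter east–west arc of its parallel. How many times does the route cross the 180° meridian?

0

Leg 1: -161.524° → -70.226°, shortest Δλ = 91.298° (east) — does not cross 180°.
Leg 2: -70.226° → +42.800°, shortest Δλ = 113.026° (east) — does not cross 180°.
Leg 3: +42.800° → -80.298°, shortest Δλ = -123.098° (west) — does not cross 180°.
Leg 4: -80.298° → +12.324°, shortest Δλ = 92.622° (east) — does not cross 180°.
Leg 5: +12.324° → -126.368°, shortest Δλ = -138.692° (west) — does not cross 180°.
Total crossings: 0.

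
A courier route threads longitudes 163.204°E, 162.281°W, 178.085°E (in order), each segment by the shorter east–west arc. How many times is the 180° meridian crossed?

2

Leg 1: +163.204° → -162.281°, shortest Δλ = 34.515° (east) — crosses 180°.
Leg 2: -162.281° → +178.085°, shortest Δλ = -19.634° (west) — crosses 180°.
Total crossings: 2.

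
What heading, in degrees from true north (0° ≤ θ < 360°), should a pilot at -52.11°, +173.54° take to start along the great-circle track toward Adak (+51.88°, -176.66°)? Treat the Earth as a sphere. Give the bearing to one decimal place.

6.2°

Δλ = -176.66 − 173.54 = -350.20°; wrapped into (−180°, 180°]: 9.80°.
θ = atan2( sin Δλ · cos φ₂ , cos φ₁ · sin φ₂ − sin φ₁ · cos φ₂ · cos Δλ )
  = atan2(0.10507, 0.96323) = 6.225° → normalised to [0°, 360°): 6.225°.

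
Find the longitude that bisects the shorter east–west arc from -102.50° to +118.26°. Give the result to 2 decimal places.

Signed shortest Δλ from -102.50° to +118.26° is -139.24°.
Midpoint longitude = -102.50° + (-139.24°)/2 = -102.50° − 69.62° = -172.12°.
(The naïve average (-102.50 + +118.26)/2 = 7.88° is on the wrong side of the globe.)

-172.12°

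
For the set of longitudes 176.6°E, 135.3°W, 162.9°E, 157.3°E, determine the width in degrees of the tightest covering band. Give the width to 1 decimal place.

67.4°

Sort the longitudes: -135.3°, +157.3°, +162.9°, +176.6°.
Eastward gaps between consecutive values (wrapping around): 292.6°, 5.6°, 13.7°, 48.1°.
Largest gap = 292.6° ⇒ minimal covering band is its complement: 360° − 292.6° = 67.4°.
Band runs from +157.3° eastward to -135.3°, crossing the antimeridian.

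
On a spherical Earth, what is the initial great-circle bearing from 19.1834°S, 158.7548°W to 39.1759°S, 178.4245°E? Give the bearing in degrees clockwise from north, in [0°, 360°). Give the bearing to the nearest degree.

220°

Δλ = 178.4245 − -158.7548 = 337.1793°; wrapped into (−180°, 180°]: -22.8207°.
θ = atan2( sin Δλ · cos φ₂ , cos φ₁ · sin φ₂ − sin φ₁ · cos φ₂ · cos Δλ )
  = atan2(-0.30066, -0.36184) = -140.275° → normalised to [0°, 360°): 219.725°.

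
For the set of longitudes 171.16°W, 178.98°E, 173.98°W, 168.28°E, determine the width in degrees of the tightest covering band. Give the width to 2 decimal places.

Sort the longitudes: -173.98°, -171.16°, +168.28°, +178.98°.
Eastward gaps between consecutive values (wrapping around): 2.82°, 339.44°, 10.70°, 7.04°.
Largest gap = 339.44° ⇒ minimal covering band is its complement: 360° − 339.44° = 20.56°.
Band runs from +168.28° eastward to -171.16°, crossing the antimeridian.

20.56°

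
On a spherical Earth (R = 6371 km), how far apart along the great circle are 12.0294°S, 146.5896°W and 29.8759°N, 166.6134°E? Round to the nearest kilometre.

Δλ = 166.6134 − -146.5896 = 313.2030°; wrapped into (−180°, 180°]: -46.7970°.
Δφ = 29.8759 − -12.0294 = 41.9053°.
a = sin²(Δφ/2) + cos φ₁ · cos φ₂ · sin²(Δλ/2) = 0.261621.
c = 2·atan2(√a, √(1−a)) = 1.07383 rad → d = 6371·c ≈ 6841.40 km.

6841 km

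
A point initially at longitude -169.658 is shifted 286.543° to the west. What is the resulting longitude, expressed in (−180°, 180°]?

Start at -169.658°; shift −286.543° → -456.201°.
-456.201° lies outside (−180°, 180°]; add 360° → -96.201°.

-96.201°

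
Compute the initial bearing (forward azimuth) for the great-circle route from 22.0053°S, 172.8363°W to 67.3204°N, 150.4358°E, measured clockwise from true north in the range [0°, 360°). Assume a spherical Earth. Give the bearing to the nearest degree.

Δλ = 150.4358 − -172.8363 = 323.2721°; wrapped into (−180°, 180°]: -36.7279°.
θ = atan2( sin Δλ · cos φ₂ , cos φ₁ · sin φ₂ − sin φ₁ · cos φ₂ · cos Δλ )
  = atan2(-0.23058, 0.97125) = -13.355° → normalised to [0°, 360°): 346.645°.

347°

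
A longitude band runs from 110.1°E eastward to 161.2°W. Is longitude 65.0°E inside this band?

Band width going east from +110.1° to -161.2°: ((-161.2 − 110.1) mod 360) = 88.7°.
Offset of +65.0° east of the west edge: ((65.0 − 110.1) mod 360) = 314.9°.
314.9° > 88.7° ⇒ outside.

No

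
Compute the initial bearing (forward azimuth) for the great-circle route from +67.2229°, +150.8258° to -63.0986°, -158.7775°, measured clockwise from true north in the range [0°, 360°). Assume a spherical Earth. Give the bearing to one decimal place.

Δλ = -158.7775 − 150.8258 = -309.6033°; wrapped into (−180°, 180°]: 50.3967°.
θ = atan2( sin Δλ · cos φ₂ , cos φ₁ · sin φ₂ − sin φ₁ · cos φ₂ · cos Δλ )
  = atan2(0.34861, -0.61119) = 150.301° → normalised to [0°, 360°): 150.301°.

150.3°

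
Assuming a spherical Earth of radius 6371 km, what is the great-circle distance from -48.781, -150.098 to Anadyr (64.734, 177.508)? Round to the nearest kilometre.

12930 km

Δλ = 177.508 − -150.098 = 327.606°; wrapped into (−180°, 180°]: -32.394°.
Δφ = 64.734 − -48.781 = 113.515°.
a = sin²(Δφ/2) + cos φ₁ · cos φ₂ · sin²(Δλ/2) = 0.721378.
c = 2·atan2(√a, √(1−a)) = 2.02947 rad → d = 6371·c ≈ 12929.73 km.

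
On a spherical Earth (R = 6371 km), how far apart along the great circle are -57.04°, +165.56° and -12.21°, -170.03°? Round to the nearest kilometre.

5401 km

Δλ = -170.03 − 165.56 = -335.59°; wrapped into (−180°, 180°]: 24.41°.
Δφ = -12.21 − -57.04 = 44.83°.
a = sin²(Δφ/2) + cos φ₁ · cos φ₂ · sin²(Δλ/2) = 0.169165.
c = 2·atan2(√a, √(1−a)) = 0.84775 rad → d = 6371·c ≈ 5401.03 km.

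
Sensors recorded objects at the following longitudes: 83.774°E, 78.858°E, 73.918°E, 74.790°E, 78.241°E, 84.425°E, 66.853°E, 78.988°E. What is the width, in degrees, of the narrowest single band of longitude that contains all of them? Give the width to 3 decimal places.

Sort the longitudes: +66.853°, +73.918°, +74.790°, +78.241°, +78.858°, +78.988°, +83.774°, +84.425°.
Eastward gaps between consecutive values (wrapping around): 7.065°, 0.872°, 3.451°, 0.617°, 0.130°, 4.786°, 0.651°, 342.428°.
Largest gap = 342.428° ⇒ minimal covering band is its complement: 360° − 342.428° = 17.572°.
Band runs from +66.853° eastward to +84.425°.

17.572°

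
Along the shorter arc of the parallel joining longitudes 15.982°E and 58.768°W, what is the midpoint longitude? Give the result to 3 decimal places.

21.393°W

Signed shortest Δλ from +15.982° to -58.768° is -74.750°.
Midpoint longitude = +15.982° + (-74.750°)/2 = +15.982° − 37.375° = -21.393°.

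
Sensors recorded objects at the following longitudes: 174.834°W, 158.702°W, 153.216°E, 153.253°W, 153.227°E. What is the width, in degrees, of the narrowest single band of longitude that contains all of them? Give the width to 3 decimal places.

53.531°

Sort the longitudes: -174.834°, -158.702°, -153.253°, +153.216°, +153.227°.
Eastward gaps between consecutive values (wrapping around): 16.132°, 5.449°, 306.469°, 0.011°, 31.939°.
Largest gap = 306.469° ⇒ minimal covering band is its complement: 360° − 306.469° = 53.531°.
Band runs from +153.216° eastward to -153.253°, crossing the antimeridian.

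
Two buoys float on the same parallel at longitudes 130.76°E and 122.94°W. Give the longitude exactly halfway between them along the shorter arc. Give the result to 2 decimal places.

176.09°W

Signed shortest Δλ from +130.76° to -122.94° is +106.30°.
Midpoint longitude = +130.76° + (+106.30°)/2 = +130.76° + 53.15° = +183.91°.
Normalise into (−180°, 180°]: -176.09°.
(The naïve average (+130.76 + -122.94)/2 = 3.91° is on the wrong side of the globe.)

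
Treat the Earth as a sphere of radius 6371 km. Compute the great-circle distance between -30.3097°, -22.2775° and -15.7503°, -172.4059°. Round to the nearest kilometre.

13977 km

Δλ = -172.4059 − -22.2775 = -150.1284°.
Δφ = -15.7503 − -30.3097 = 14.5594°.
a = sin²(Δφ/2) + cos φ₁ · cos φ₂ · sin²(Δλ/2) = 0.791757.
c = 2·atan2(√a, √(1−a)) = 2.19385 rad → d = 6371·c ≈ 13977.00 km.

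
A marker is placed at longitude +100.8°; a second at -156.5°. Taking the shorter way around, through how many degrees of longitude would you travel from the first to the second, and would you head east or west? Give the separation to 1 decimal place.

Raw difference: -156.5 − 100.8 = -257.3°.
Normalise into (−180°, 180°]: -257.3° + 360° = 102.7°.
Positive ⇒ the second point lies to the east; separation 102.7°.

102.7° east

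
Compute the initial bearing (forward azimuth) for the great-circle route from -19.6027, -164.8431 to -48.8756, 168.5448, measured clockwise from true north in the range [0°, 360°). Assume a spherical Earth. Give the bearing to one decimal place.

209.9°

Δλ = 168.5448 − -164.8431 = 333.3879°; wrapped into (−180°, 180°]: -26.6121°.
θ = atan2( sin Δλ · cos φ₂ , cos φ₁ · sin φ₂ − sin φ₁ · cos φ₂ · cos Δλ )
  = atan2(-0.29461, -0.51235) = -150.100° → normalised to [0°, 360°): 209.900°.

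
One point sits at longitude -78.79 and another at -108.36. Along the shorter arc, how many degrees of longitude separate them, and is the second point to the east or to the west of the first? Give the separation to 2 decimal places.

Raw difference: -108.36 − -78.79 = -29.57°.
Normalise into (−180°, 180°]: -29.57° stays -29.57°.
Negative ⇒ the second point lies to the west; separation 29.57°.

29.57° west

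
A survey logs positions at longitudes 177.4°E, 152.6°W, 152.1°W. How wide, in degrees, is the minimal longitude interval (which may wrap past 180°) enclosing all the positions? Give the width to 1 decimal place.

30.5°

Sort the longitudes: -152.6°, -152.1°, +177.4°.
Eastward gaps between consecutive values (wrapping around): 0.5°, 329.5°, 30.0°.
Largest gap = 329.5° ⇒ minimal covering band is its complement: 360° − 329.5° = 30.5°.
Band runs from +177.4° eastward to -152.1°, crossing the antimeridian.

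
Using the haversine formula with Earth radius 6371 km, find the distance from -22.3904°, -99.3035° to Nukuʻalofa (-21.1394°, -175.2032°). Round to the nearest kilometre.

Δλ = -175.2032 − -99.3035 = -75.8997°.
Δφ = -21.1394 − -22.3904 = 1.2510°.
a = sin²(Δφ/2) + cos φ₁ · cos φ₂ · sin²(Δλ/2) = 0.326266.
c = 2·atan2(√a, √(1−a)) = 1.21593 rad → d = 6371·c ≈ 7746.67 km.

7747 km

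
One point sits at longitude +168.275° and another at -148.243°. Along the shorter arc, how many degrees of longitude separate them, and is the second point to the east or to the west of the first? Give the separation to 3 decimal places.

43.482° east

Raw difference: -148.243 − 168.275 = -316.518°.
Normalise into (−180°, 180°]: -316.518° + 360° = 43.482°.
Positive ⇒ the second point lies to the east; separation 43.482°.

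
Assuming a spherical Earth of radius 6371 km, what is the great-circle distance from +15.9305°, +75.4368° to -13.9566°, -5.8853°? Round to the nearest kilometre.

Δλ = -5.8853 − 75.4368 = -81.3221°.
Δφ = -13.9566 − 15.9305 = -29.8871°.
a = sin²(Δφ/2) + cos φ₁ · cos φ₂ · sin²(Δλ/2) = 0.462698.
c = 2·atan2(√a, √(1−a)) = 1.49612 rad → d = 6371·c ≈ 9531.80 km.

9532 km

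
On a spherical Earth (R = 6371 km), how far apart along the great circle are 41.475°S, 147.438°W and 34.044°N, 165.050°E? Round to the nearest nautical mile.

Δλ = 165.050 − -147.438 = 312.488°; wrapped into (−180°, 180°]: -47.512°.
Δφ = 34.044 − -41.475 = 75.519°.
a = sin²(Δφ/2) + cos φ₁ · cos φ₂ · sin²(Δλ/2) = 0.475720.
c = 2·atan2(√a, √(1−a)) = 1.52222 rad → d = 6371·c ≈ 9698.05 km ≈ 5236.53 nmi.

5237 nmi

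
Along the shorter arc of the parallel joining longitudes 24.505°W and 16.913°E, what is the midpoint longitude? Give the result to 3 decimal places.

Signed shortest Δλ from -24.505° to +16.913° is +41.418°.
Midpoint longitude = -24.505° + (+41.418°)/2 = -24.505° + 20.709° = -3.796°.

3.796°W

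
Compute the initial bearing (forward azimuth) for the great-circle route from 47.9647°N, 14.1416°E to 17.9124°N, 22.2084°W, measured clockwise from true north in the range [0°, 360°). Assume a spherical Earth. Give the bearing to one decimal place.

237.2°

Δλ = -22.2084 − 14.1416 = -36.3500°.
θ = atan2( sin Δλ · cos φ₂ , cos φ₁ · sin φ₂ − sin φ₁ · cos φ₂ · cos Δλ )
  = atan2(-0.56399, -0.36327) = -122.786° → normalised to [0°, 360°): 237.214°.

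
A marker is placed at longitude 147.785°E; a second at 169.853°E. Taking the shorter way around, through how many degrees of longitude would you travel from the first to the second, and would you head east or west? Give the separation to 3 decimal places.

Raw difference: 169.853 − 147.785 = 22.068°.
Normalise into (−180°, 180°]: 22.068° stays 22.068°.
Positive ⇒ the second point lies to the east; separation 22.068°.

22.068° east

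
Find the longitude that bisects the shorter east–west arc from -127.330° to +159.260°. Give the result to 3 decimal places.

Signed shortest Δλ from -127.330° to +159.260° is -73.410°.
Midpoint longitude = -127.330° + (-73.410°)/2 = -127.330° − 36.705° = -164.035°.
(The naïve average (-127.330 + +159.260)/2 = 15.965° is on the wrong side of the globe.)

-164.035°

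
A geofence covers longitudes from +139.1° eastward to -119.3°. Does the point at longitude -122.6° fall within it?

Band width going east from +139.1° to -119.3°: ((-119.3 − 139.1) mod 360) = 101.6°.
Offset of -122.6° east of the west edge: ((-122.6 − 139.1) mod 360) = 98.3°.
98.3° ≤ 101.6° ⇒ inside.

Yes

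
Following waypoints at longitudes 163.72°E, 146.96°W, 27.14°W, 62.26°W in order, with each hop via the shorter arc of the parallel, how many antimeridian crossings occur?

Leg 1: +163.72° → -146.96°, shortest Δλ = 49.32° (east) — crosses 180°.
Leg 2: -146.96° → -27.14°, shortest Δλ = 119.82° (east) — does not cross 180°.
Leg 3: -27.14° → -62.26°, shortest Δλ = -35.12° (west) — does not cross 180°.
Total crossings: 1.

1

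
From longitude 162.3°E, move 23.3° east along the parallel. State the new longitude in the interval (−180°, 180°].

Start at +162.3°; shift +23.3° → +185.6°.
+185.6° lies outside (−180°, 180°]; subtract 360° → -174.4°.

174.4°W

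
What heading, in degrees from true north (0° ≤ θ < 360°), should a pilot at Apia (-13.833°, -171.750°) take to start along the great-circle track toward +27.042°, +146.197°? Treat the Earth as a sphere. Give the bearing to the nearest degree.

315°

Δλ = 146.197 − -171.750 = 317.947°; wrapped into (−180°, 180°]: -42.053°.
θ = atan2( sin Δλ · cos φ₂ , cos φ₁ · sin φ₂ − sin φ₁ · cos φ₂ · cos Δλ )
  = atan2(-0.59659, 0.59958) = -44.857° → normalised to [0°, 360°): 315.143°.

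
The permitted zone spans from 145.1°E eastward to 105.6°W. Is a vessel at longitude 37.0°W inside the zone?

Band width going east from +145.1° to -105.6°: ((-105.6 − 145.1) mod 360) = 109.3°.
Offset of -37.0° east of the west edge: ((-37.0 − 145.1) mod 360) = 177.9°.
177.9° > 109.3° ⇒ outside.

No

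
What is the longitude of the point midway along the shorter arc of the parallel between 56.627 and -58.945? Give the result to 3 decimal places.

-1.159°

Signed shortest Δλ from +56.627° to -58.945° is -115.572°.
Midpoint longitude = +56.627° + (-115.572°)/2 = +56.627° − 57.786° = -1.159°.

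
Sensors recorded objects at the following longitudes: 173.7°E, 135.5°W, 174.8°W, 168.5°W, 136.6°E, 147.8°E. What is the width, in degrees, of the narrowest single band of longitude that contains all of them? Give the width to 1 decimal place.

87.9°

Sort the longitudes: -174.8°, -168.5°, -135.5°, +136.6°, +147.8°, +173.7°.
Eastward gaps between consecutive values (wrapping around): 6.3°, 33.0°, 272.1°, 11.2°, 25.9°, 11.5°.
Largest gap = 272.1° ⇒ minimal covering band is its complement: 360° − 272.1° = 87.9°.
Band runs from +136.6° eastward to -135.5°, crossing the antimeridian.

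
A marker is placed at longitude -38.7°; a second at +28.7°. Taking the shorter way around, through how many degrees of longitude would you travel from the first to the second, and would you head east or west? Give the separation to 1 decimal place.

Raw difference: 28.7 − -38.7 = 67.4°.
Normalise into (−180°, 180°]: 67.4° stays 67.4°.
Positive ⇒ the second point lies to the east; separation 67.4°.

67.4° east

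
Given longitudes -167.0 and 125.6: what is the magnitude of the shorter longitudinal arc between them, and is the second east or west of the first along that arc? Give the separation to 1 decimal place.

Raw difference: 125.6 − -167.0 = 292.6°.
Normalise into (−180°, 180°]: 292.6° − 360° = -67.4°.
Negative ⇒ the second point lies to the west; separation 67.4°.

67.4° west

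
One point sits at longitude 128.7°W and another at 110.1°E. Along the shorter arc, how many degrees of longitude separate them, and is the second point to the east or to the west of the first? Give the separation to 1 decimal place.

121.2° west

Raw difference: 110.1 − -128.7 = 238.8°.
Normalise into (−180°, 180°]: 238.8° − 360° = -121.2°.
Negative ⇒ the second point lies to the west; separation 121.2°.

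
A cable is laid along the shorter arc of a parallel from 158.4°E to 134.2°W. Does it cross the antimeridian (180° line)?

Yes

Naïve |-134.2 − 158.4| = 292.6° > 180°, so the shorter arc goes the other way round — across 180°.
Signed shortest Δλ = ((-134.2 − 158.4 + 180) mod 360) − 180 = 67.4°.
Going east by 67.4° from +158.4° passes through 180° before reaching -134.2°.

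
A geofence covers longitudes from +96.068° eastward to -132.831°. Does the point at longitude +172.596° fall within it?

Yes

Band width going east from +96.068° to -132.831°: ((-132.831 − 96.068) mod 360) = 131.101°.
Offset of +172.596° east of the west edge: ((172.596 − 96.068) mod 360) = 76.528°.
76.528° ≤ 131.101° ⇒ inside.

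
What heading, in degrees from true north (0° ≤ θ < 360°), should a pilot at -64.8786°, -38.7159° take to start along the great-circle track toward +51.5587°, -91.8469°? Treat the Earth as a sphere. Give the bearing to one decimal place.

Δλ = -91.8469 − -38.7159 = -53.1310°.
θ = atan2( sin Δλ · cos φ₂ , cos φ₁ · sin φ₂ − sin φ₁ · cos φ₂ · cos Δλ )
  = atan2(-0.49738, 0.67025) = -36.578° → normalised to [0°, 360°): 323.422°.

323.4°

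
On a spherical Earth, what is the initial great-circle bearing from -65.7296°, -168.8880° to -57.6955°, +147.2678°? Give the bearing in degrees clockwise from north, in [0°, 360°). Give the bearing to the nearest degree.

Δλ = 147.2678 − -168.8880 = 316.1558°; wrapped into (−180°, 180°]: -43.8442°.
θ = atan2( sin Δλ · cos φ₂ , cos φ₁ · sin φ₂ − sin φ₁ · cos φ₂ · cos Δλ )
  = atan2(-0.37019, 0.00395) = -89.389° → normalised to [0°, 360°): 270.611°.

271°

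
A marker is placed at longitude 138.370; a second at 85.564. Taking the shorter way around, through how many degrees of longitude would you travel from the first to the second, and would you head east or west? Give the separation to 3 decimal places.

52.806° west

Raw difference: 85.564 − 138.370 = -52.806°.
Normalise into (−180°, 180°]: -52.806° stays -52.806°.
Negative ⇒ the second point lies to the west; separation 52.806°.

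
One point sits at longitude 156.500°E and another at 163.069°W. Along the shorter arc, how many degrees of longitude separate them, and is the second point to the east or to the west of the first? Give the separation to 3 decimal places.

Raw difference: -163.069 − 156.500 = -319.569°.
Normalise into (−180°, 180°]: -319.569° + 360° = 40.431°.
Positive ⇒ the second point lies to the east; separation 40.431°.

40.431° east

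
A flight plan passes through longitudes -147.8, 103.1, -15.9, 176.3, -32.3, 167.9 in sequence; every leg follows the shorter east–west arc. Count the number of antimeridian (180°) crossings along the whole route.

4

Leg 1: -147.8° → +103.1°, shortest Δλ = -109.1° (west) — crosses 180°.
Leg 2: +103.1° → -15.9°, shortest Δλ = -119.0° (west) — does not cross 180°.
Leg 3: -15.9° → +176.3°, shortest Δλ = -167.8° (west) — crosses 180°.
Leg 4: +176.3° → -32.3°, shortest Δλ = 151.4° (east) — crosses 180°.
Leg 5: -32.3° → +167.9°, shortest Δλ = -159.8° (west) — crosses 180°.
Total crossings: 4.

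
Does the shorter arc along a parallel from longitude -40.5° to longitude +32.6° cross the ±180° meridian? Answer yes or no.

Signed shortest Δλ = ((32.6 − -40.5 + 180) mod 360) − 180 = 73.1°.
Going east by 73.1° from -40.5° reaches +32.6° without touching 180°.

No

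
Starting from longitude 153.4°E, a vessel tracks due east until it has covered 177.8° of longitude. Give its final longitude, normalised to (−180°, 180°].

28.8°W

Start at +153.4°; shift +177.8° → +331.2°.
+331.2° lies outside (−180°, 180°]; subtract 360° → -28.8°.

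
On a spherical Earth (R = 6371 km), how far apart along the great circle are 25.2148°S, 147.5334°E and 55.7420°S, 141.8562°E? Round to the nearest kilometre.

Δλ = 141.8562 − 147.5334 = -5.6772°.
Δφ = -55.7420 − -25.2148 = -30.5272°.
a = sin²(Δφ/2) + cos φ₁ · cos φ₂ · sin²(Δλ/2) = 0.070555.
c = 2·atan2(√a, √(1−a)) = 0.53770 rad → d = 6371·c ≈ 3425.67 km.

3426 km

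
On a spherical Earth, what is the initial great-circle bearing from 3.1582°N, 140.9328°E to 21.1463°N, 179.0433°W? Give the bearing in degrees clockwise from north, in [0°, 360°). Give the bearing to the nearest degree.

Δλ = -179.0433 − 140.9328 = -319.9761°; wrapped into (−180°, 180°]: 40.0239°.
θ = atan2( sin Δλ · cos φ₂ , cos φ₁ · sin φ₂ − sin φ₁ · cos φ₂ · cos Δλ )
  = atan2(0.59980, 0.32085) = 61.856° → normalised to [0°, 360°): 61.856°.

62°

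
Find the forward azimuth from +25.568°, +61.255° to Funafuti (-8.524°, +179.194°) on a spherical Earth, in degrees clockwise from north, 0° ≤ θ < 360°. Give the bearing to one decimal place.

Δλ = 179.194 − 61.255 = 117.939°.
θ = atan2( sin Δλ · cos φ₂ , cos φ₁ · sin φ₂ − sin φ₁ · cos φ₂ · cos Δλ )
  = atan2(0.87369, 0.06627) = 85.663° → normalised to [0°, 360°): 85.663°.

85.7°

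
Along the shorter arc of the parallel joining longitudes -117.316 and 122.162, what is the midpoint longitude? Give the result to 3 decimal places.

-177.577°

Signed shortest Δλ from -117.316° to +122.162° is -120.522°.
Midpoint longitude = -117.316° + (-120.522°)/2 = -117.316° − 60.261° = -177.577°.
(The naïve average (-117.316 + +122.162)/2 = 2.423° is on the wrong side of the globe.)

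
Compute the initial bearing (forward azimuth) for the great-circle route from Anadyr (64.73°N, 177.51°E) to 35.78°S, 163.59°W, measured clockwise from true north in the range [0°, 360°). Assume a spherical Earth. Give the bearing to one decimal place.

164.4°

Δλ = -163.59 − 177.51 = -341.10°; wrapped into (−180°, 180°]: 18.90°.
θ = atan2( sin Δλ · cos φ₂ , cos φ₁ · sin φ₂ − sin φ₁ · cos φ₂ · cos Δλ )
  = atan2(0.26278, -0.94367) = 164.439° → normalised to [0°, 360°): 164.439°.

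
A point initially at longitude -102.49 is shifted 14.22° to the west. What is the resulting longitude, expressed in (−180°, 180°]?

-116.71°

Start at -102.49°; shift −14.22° → -116.71°.
-116.71° already lies in (−180°, 180°].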